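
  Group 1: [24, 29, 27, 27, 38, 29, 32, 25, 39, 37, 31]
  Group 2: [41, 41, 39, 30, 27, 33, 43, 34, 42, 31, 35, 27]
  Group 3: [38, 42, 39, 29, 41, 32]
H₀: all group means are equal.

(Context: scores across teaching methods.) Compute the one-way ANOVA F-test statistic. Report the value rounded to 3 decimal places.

test statistic = 3.057

Group means [30.73, 35.25, 36.83], grand mean 33.862
SSB = Σnᵢ(x̄ᵢ−x̄)² = 184.183; SSW = ΣΣ(x−x̄ᵢ)² = 783.265
MSB = 184.183/2 = 92.0916; MSW = 783.265/26 = 30.1256
F = MSB/MSW = 3.0569
df = (2, 26)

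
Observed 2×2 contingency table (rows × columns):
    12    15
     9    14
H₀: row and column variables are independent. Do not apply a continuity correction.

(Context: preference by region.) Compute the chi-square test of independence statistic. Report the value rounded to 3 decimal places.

Row totals [27, 23], col totals [21, 29], n=50
χ² = (12−11.34)²/11.34 + (15−15.66)²/15.66 + (9−9.66)²/9.66 + (14−13.34)²/13.34 = 0.1440
df = 1

test statistic = 0.144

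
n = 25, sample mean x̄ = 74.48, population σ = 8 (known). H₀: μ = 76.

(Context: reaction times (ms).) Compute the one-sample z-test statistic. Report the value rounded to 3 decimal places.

test statistic = -0.950

SE = σ/√n = 8/√25 = 1.6000
z = (x̄−μ₀)/SE = (74.48−76)/1.6000 = -0.9500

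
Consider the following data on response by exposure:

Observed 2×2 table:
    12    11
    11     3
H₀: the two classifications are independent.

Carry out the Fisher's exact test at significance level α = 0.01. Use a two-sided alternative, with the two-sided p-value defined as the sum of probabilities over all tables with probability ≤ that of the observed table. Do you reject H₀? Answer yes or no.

reject H₀: no

Margins: r₁=23, r₂=14, c₁=23, c₂=14, n=37
p_obs = C(23,12)·C(14,11)/C(37,23); sum pmf over tables with pmf ≤ p_obs
p-value (two-sided) = 0.16572
At α=0.01: p ≥ α → fail to reject H₀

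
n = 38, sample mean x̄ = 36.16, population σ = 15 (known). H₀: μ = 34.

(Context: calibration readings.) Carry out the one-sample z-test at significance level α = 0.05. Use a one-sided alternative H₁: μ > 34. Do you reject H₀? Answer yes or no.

SE = σ/√n = 15/√38 = 2.4333
z = (x̄−μ₀)/SE = (36.16−34)/2.4333 = 0.8877
p-value (one-sided, H₁ greater) = 0.18736
At α=0.05: p ≥ α → fail to reject H₀

reject H₀: no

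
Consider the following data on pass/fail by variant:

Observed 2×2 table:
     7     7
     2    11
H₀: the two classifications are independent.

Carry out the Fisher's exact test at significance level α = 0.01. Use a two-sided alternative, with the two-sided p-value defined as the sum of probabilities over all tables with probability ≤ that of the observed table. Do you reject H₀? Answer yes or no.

Margins: r₁=14, r₂=13, c₁=9, c₂=18, n=27
p_obs = C(14,7)·C(13,2)/C(27,9); sum pmf over tables with pmf ≤ p_obs
p-value (two-sided) = 0.10319
At α=0.01: p ≥ α → fail to reject H₀

reject H₀: no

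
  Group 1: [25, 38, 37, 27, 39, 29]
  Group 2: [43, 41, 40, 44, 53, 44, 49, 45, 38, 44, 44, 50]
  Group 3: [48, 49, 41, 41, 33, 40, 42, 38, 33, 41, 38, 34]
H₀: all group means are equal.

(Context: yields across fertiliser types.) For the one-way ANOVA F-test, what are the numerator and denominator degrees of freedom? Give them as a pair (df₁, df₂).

k = 3 groups, N = 30 total
df = (k−1, N−k) = (3−1, 30−3) = (2, 27)

degrees of freedom = [2, 27]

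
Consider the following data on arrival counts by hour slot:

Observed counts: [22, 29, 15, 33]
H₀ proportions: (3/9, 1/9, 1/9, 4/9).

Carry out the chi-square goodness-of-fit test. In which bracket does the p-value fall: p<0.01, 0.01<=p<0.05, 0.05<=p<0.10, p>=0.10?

n = 99; E_i = n·p_i = [33.00, 11.00, 11.00, 44.00]
χ² = (22−33.00)²/33.00 + (29−11.00)²/11.00 + (15−11.00)²/11.00 + (33−44.00)²/44.00 = 37.3258
df = 3
p-value (upper-tail) = 0.00000
→ bracket: p<0.01

p-value bracket: p<0.01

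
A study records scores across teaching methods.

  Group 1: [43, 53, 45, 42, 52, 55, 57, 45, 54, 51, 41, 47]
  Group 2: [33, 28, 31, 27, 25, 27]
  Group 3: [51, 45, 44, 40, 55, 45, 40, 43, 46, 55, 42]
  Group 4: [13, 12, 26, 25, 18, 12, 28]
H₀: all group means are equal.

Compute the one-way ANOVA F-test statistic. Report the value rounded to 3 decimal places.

test statistic = 55.928

Group means [48.75, 28.50, 46.00, 19.14], grand mean 38.778
SSB = Σnᵢ(x̄ᵢ−x̄)² = 5099.615; SSW = ΣΣ(x−x̄ᵢ)² = 972.607
MSB = 5099.615/3 = 1699.8717; MSW = 972.607/32 = 30.3940
F = MSB/MSW = 55.9279
df = (3, 32)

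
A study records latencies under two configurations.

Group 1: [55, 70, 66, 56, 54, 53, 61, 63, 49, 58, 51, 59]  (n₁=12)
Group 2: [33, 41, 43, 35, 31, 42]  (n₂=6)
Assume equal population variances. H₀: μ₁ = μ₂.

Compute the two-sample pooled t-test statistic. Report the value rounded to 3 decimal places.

test statistic = 6.912

x̄₁=57.917, s₁=6.230, n₁=12
x̄₂=37.500, s₂=5.128, n₂=6
s_p² = [11·6.230² + 5·5.128²]/16 = 34.9010
SE = √(s_p²·(1/12+1/6)) = 2.9539
t = (57.917−37.500)/2.9539 = 6.9119
df = 16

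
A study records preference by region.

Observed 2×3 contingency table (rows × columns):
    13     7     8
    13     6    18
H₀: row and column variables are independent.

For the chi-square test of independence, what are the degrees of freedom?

df = (r−1)(c−1) = (2−1)·(3−1) = 2

degrees of freedom = 2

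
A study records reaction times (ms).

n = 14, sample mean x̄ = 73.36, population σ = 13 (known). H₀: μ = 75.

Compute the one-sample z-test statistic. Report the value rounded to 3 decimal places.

test statistic = -0.472

SE = σ/√n = 13/√14 = 3.4744
z = (x̄−μ₀)/SE = (73.36−75)/3.4744 = -0.4720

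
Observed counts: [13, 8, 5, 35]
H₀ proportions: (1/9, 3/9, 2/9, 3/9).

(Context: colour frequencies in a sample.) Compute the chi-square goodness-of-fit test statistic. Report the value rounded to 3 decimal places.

test statistic = 29.172

n = 61; E_i = n·p_i = [6.78, 20.33, 13.56, 20.33]
χ² = (13−6.78)²/6.78 + (8−20.33)²/20.33 + (5−13.56)²/13.56 + (35−20.33)²/20.33 = 29.1721
df = 3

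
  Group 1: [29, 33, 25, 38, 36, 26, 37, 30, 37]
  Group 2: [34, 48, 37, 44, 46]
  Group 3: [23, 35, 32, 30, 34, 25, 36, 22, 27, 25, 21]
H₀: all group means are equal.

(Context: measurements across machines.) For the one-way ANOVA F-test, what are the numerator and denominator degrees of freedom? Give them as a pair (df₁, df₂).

k = 3 groups, N = 25 total
df = (k−1, N−k) = (3−1, 25−3) = (2, 22)

degrees of freedom = [2, 22]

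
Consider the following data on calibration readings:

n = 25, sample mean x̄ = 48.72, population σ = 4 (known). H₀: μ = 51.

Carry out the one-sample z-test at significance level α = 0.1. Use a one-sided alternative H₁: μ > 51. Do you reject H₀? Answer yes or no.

reject H₀: no

SE = σ/√n = 4/√25 = 0.8000
z = (x̄−μ₀)/SE = (48.72−51)/0.8000 = -2.8500
p-value (one-sided, H₁ greater) = 0.99781
At α=0.1: p ≥ α → fail to reject H₀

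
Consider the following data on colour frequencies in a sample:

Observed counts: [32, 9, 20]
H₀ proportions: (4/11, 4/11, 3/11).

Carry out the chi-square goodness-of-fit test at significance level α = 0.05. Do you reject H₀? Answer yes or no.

n = 61; E_i = n·p_i = [22.18, 22.18, 16.64]
χ² = (32−22.18)²/22.18 + (9−22.18)²/22.18 + (20−16.64)²/16.64 = 12.8593
df = 2
p-value (upper-tail) = 0.00161
At α=0.05: p < α → reject H₀

reject H₀: yes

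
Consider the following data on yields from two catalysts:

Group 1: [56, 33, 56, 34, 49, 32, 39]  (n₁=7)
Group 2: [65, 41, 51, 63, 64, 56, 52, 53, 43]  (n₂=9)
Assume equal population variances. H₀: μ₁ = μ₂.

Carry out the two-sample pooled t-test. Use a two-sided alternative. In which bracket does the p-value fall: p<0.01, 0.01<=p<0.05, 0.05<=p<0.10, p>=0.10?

x̄₁=42.714, s₁=10.735, n₁=7
x̄₂=54.222, s₂=8.729, n₂=9
s_p² = [6·10.735² + 8·8.729²]/14 = 92.9274
SE = √(s_p²·(1/7+1/9)) = 4.8580
t = (42.714−54.222)/4.8580 = -2.3688
df = 14
p-value (two-sided) = 0.03276
→ bracket: 0.01<=p<0.05

p-value bracket: 0.01<=p<0.05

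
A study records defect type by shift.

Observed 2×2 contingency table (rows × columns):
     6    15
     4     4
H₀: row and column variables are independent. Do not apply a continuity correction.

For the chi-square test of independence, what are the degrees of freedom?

df = (r−1)(c−1) = (2−1)·(2−1) = 1

degrees of freedom = 1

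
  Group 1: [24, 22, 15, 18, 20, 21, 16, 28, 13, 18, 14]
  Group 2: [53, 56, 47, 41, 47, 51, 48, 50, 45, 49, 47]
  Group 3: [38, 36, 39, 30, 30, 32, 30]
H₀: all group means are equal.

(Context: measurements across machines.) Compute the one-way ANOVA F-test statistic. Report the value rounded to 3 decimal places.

test statistic = 134.393

Group means [19.00, 48.55, 33.57], grand mean 33.724
SSB = Σnᵢ(x̄ᵢ−x̄)² = 4801.352; SSW = ΣΣ(x−x̄ᵢ)² = 464.442
MSB = 4801.352/2 = 2400.6758; MSW = 464.442/26 = 17.8631
F = MSB/MSW = 134.3927
df = (2, 26)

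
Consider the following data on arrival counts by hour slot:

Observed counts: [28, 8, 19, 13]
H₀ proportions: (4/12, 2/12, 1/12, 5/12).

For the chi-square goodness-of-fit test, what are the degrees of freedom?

degrees of freedom = 3

df = k − 1 = 4 − 1 = 3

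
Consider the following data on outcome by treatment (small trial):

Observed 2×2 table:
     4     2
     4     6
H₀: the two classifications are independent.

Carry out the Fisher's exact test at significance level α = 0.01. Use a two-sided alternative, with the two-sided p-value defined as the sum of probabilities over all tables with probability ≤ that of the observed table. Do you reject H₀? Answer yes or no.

reject H₀: no

Margins: r₁=6, r₂=10, c₁=8, c₂=8, n=16
p_obs = C(6,4)·C(10,4)/C(16,8); sum pmf over tables with pmf ≤ p_obs
p-value (two-sided) = 0.60839
At α=0.01: p ≥ α → fail to reject H₀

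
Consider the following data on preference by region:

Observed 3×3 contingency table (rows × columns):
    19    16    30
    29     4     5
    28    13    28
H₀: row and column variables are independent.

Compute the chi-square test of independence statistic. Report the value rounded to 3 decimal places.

test statistic = 22.479

Row totals [65, 38, 69], col totals [76, 33, 63], n=172
χ² = (19−28.72)²/28.72 + (16−12.47)²/12.47 + (30−23.81)²/23.81 + (29−16.79)²/16.79 + (4−7.29)²/7.29 + (5−13.92)²/13.92 + (28−30.49)²/30.49 + (13−13.24)²/13.24 + (28−25.27)²/25.27 = 22.4787
df = 4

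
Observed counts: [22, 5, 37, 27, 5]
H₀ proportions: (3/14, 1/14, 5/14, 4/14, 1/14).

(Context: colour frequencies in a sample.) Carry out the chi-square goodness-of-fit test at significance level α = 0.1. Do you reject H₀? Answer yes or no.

n = 96; E_i = n·p_i = [20.57, 6.86, 34.29, 27.43, 6.86]
χ² = (22−20.57)²/20.57 + (5−6.86)²/6.86 + (37−34.29)²/34.29 + (27−27.43)²/27.43 + (5−6.86)²/6.86 = 1.3267
df = 4
p-value (upper-tail) = 0.85682
At α=0.1: p ≥ α → fail to reject H₀

reject H₀: no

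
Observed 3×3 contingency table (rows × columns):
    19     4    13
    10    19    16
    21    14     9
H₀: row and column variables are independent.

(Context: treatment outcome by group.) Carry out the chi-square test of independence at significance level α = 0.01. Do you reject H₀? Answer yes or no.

reject H₀: yes

Row totals [36, 45, 44], col totals [50, 37, 38], n=125
χ² = (19−14.40)²/14.40 + (4−10.66)²/10.66 + (13−10.94)²/10.94 + (10−18.00)²/18.00 + (19−13.32)²/13.32 + (16−13.68)²/13.68 + (21−17.60)²/17.60 + (14−13.02)²/13.02 + (9−13.38)²/13.38 = 14.5459
df = 4
p-value (upper-tail) = 0.00574
At α=0.01: p < α → reject H₀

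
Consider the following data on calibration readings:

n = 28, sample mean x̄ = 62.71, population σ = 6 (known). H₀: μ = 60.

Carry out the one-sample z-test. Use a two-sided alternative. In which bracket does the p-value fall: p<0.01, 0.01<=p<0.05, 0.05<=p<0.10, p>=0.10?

SE = σ/√n = 6/√28 = 1.1339
z = (x̄−μ₀)/SE = (62.71−60)/1.1339 = 2.3900
p-value (two-sided) = 0.01685
→ bracket: 0.01<=p<0.05

p-value bracket: 0.01<=p<0.05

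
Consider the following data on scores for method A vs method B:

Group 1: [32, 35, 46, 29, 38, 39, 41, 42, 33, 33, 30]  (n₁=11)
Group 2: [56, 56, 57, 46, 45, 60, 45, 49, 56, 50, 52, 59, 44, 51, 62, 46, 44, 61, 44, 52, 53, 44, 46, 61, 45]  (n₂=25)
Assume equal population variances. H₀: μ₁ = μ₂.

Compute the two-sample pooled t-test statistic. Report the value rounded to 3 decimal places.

x̄₁=36.182, s₁=5.419, n₁=11
x̄₂=51.360, s₂=6.337, n₂=25
s_p² = [10·5.419² + 24·6.337²]/34 = 36.9822
SE = √(s_p²·(1/11+1/25)) = 2.2003
t = (36.182−51.360)/2.2003 = -6.8982
df = 34

test statistic = -6.898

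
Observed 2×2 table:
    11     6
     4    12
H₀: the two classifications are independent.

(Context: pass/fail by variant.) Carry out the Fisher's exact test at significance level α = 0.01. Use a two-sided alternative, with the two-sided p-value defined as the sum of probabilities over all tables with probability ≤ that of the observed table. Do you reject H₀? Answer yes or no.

reject H₀: no

Margins: r₁=17, r₂=16, c₁=15, c₂=18, n=33
p_obs = C(17,11)·C(16,4)/C(33,15); sum pmf over tables with pmf ≤ p_obs
p-value (two-sided) = 0.03664
At α=0.01: p ≥ α → fail to reject H₀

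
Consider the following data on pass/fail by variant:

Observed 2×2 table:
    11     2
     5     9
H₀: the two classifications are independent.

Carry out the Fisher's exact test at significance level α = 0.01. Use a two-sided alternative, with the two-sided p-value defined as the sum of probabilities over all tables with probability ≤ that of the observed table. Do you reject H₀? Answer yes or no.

Margins: r₁=13, r₂=14, c₁=16, c₂=11, n=27
p_obs = C(13,11)·C(14,5)/C(27,16); sum pmf over tables with pmf ≤ p_obs
p-value (two-sided) = 0.01831
At α=0.01: p ≥ α → fail to reject H₀

reject H₀: no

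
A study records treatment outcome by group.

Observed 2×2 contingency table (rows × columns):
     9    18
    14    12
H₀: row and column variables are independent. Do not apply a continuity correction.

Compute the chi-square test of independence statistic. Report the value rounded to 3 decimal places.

Row totals [27, 26], col totals [23, 30], n=53
χ² = (9−11.72)²/11.72 + (18−15.28)²/15.28 + (14−11.28)²/11.28 + (12−14.72)²/14.72 = 2.2689
df = 1

test statistic = 2.269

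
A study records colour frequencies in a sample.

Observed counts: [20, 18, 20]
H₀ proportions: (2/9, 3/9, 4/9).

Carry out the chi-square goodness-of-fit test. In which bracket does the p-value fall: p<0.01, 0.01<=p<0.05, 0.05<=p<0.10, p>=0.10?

n = 58; E_i = n·p_i = [12.89, 19.33, 25.78]
χ² = (20−12.89)²/12.89 + (18−19.33)²/19.33 + (20−25.78)²/25.78 = 5.3103
df = 2
p-value (upper-tail) = 0.07029
→ bracket: 0.05<=p<0.10

p-value bracket: 0.05<=p<0.10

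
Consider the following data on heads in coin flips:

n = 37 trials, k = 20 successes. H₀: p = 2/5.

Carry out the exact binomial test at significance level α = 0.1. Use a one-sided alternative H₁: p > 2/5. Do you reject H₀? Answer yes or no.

reject H₀: yes

Exact binomial: n=37, k=20, p₀=2/5=0.4000
P(X≥20) from Σ C(n,i)·p₀^i·(1−p₀)^(n−i)
p-value (one-sided, H₁ greater) = 0.05864
At α=0.1: p < α → reject H₀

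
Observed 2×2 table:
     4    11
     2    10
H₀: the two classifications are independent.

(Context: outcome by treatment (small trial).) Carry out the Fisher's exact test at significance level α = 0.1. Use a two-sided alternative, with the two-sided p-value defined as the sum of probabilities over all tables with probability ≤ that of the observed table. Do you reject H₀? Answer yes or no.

Margins: r₁=15, r₂=12, c₁=6, c₂=21, n=27
p_obs = C(15,4)·C(12,2)/C(27,6); sum pmf over tables with pmf ≤ p_obs
p-value (two-sided) = 0.66184
At α=0.1: p ≥ α → fail to reject H₀

reject H₀: no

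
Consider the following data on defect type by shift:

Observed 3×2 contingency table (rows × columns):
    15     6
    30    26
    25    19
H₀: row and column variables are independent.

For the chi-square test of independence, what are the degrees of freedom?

degrees of freedom = 2

df = (r−1)(c−1) = (3−1)·(2−1) = 2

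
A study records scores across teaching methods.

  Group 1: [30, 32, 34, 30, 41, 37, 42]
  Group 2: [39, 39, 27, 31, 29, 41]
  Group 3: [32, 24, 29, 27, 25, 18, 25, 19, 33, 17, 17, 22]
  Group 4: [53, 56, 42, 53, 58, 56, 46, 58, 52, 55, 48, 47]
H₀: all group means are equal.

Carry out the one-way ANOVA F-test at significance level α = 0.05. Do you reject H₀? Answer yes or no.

Group means [35.14, 34.33, 24.00, 52.00], grand mean 36.865
SSB = Σnᵢ(x̄ᵢ−x̄)² = 4794.134; SSW = ΣΣ(x−x̄ᵢ)² = 966.190
MSB = 4794.134/3 = 1598.0446; MSW = 966.190/33 = 29.2785
F = MSB/MSW = 54.5808
df = (3, 33)
p-value (upper-tail) = 0.00000
At α=0.05: p < α → reject H₀

reject H₀: yes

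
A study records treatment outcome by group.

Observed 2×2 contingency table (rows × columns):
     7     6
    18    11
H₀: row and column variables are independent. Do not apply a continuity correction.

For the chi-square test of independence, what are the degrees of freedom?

degrees of freedom = 1

df = (r−1)(c−1) = (2−1)·(2−1) = 1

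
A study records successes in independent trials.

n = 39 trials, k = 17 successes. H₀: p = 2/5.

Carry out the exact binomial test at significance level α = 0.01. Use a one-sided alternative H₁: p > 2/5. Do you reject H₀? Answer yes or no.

reject H₀: no

Exact binomial: n=39, k=17, p₀=2/5=0.4000
P(X≥17) from Σ C(n,i)·p₀^i·(1−p₀)^(n−i)
p-value (one-sided, H₁ greater) = 0.38070
At α=0.01: p ≥ α → fail to reject H₀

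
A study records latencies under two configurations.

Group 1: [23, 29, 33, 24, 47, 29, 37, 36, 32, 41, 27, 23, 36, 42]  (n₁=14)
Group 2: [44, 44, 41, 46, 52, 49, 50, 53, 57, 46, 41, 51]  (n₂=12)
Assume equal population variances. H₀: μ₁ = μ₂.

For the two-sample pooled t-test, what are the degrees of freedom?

degrees of freedom = 24

df = n₁ + n₂ − 2 = 14 + 12 − 2 = 24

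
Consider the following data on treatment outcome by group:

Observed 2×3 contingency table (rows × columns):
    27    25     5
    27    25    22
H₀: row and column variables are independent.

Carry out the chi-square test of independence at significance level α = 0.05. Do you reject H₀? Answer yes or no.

reject H₀: yes

Row totals [57, 74], col totals [54, 50, 27], n=131
χ² = (27−23.50)²/23.50 + (25−21.76)²/21.76 + (5−11.75)²/11.75 + (27−30.50)²/30.50 + (25−28.24)²/28.24 + (22−15.25)²/15.25 = 8.6432
df = 2
p-value (upper-tail) = 0.01328
At α=0.05: p < α → reject H₀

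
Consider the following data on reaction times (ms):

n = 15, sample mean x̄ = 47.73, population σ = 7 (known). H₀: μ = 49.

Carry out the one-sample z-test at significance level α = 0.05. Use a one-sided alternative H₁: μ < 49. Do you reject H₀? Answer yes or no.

SE = σ/√n = 7/√15 = 1.8074
z = (x̄−μ₀)/SE = (47.73−49)/1.8074 = -0.7027
p-value (one-sided, H₁ less) = 0.24113
At α=0.05: p ≥ α → fail to reject H₀

reject H₀: no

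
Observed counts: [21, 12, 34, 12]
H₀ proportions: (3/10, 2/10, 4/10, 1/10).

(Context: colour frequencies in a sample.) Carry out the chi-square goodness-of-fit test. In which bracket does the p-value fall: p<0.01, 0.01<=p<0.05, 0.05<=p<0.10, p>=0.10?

p-value bracket: p>=0.10

n = 79; E_i = n·p_i = [23.70, 15.80, 31.60, 7.90]
χ² = (21−23.70)²/23.70 + (12−15.80)²/15.80 + (34−31.60)²/31.60 + (12−7.90)²/7.90 = 3.5316
df = 3
p-value (upper-tail) = 0.31668
→ bracket: p>=0.10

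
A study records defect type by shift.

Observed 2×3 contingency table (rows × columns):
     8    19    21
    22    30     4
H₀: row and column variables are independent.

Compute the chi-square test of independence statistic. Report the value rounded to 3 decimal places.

test statistic = 20.066

Row totals [48, 56], col totals [30, 49, 25], n=104
χ² = (8−13.85)²/13.85 + (19−22.62)²/22.62 + (21−11.54)²/11.54 + (22−16.15)²/16.15 + (30−26.38)²/26.38 + (4−13.46)²/13.46 = 20.0661
df = 2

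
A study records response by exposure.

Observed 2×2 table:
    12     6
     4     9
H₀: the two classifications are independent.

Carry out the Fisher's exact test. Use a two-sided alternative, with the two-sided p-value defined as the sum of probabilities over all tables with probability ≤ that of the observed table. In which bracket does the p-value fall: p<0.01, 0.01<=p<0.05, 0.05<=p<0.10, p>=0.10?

Margins: r₁=18, r₂=13, c₁=16, c₂=15, n=31
p_obs = C(18,12)·C(13,4)/C(31,16); sum pmf over tables with pmf ≤ p_obs
p-value (two-sided) = 0.07317
→ bracket: 0.05<=p<0.10

p-value bracket: 0.05<=p<0.10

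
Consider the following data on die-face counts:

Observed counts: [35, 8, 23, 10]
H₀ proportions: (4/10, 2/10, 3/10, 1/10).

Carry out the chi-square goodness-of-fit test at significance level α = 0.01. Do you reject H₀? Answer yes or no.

n = 76; E_i = n·p_i = [30.40, 15.20, 22.80, 7.60]
χ² = (35−30.40)²/30.40 + (8−15.20)²/15.20 + (23−22.80)²/22.80 + (10−7.60)²/7.60 = 4.8662
df = 3
p-value (upper-tail) = 0.18186
At α=0.01: p ≥ α → fail to reject H₀

reject H₀: no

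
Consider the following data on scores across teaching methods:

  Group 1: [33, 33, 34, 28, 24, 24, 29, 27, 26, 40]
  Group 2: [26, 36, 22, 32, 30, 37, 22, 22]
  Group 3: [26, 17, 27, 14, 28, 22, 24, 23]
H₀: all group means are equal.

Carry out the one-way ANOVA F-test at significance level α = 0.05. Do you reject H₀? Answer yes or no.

reject H₀: yes

Group means [29.80, 28.38, 22.62], grand mean 27.154
SSB = Σnᵢ(x̄ᵢ−x̄)² = 246.035; SSW = ΣΣ(x−x̄ᵢ)² = 679.350
MSB = 246.035/2 = 123.0173; MSW = 679.350/23 = 29.5370
F = MSB/MSW = 4.1649
df = (2, 23)
p-value (upper-tail) = 0.02860
At α=0.05: p < α → reject H₀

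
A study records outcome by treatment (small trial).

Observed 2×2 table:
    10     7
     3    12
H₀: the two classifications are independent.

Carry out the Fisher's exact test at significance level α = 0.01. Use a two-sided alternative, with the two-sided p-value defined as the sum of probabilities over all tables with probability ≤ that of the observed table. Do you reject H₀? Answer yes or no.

reject H₀: no

Margins: r₁=17, r₂=15, c₁=13, c₂=19, n=32
p_obs = C(17,10)·C(15,3)/C(32,13); sum pmf over tables with pmf ≤ p_obs
p-value (two-sided) = 0.03592
At α=0.01: p ≥ α → fail to reject H₀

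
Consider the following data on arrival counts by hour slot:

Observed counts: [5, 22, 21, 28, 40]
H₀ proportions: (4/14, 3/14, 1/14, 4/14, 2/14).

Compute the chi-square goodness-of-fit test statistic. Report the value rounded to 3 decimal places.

test statistic = 77.657

n = 116; E_i = n·p_i = [33.14, 24.86, 8.29, 33.14, 16.57]
χ² = (5−33.14)²/33.14 + (22−24.86)²/24.86 + (21−8.29)²/8.29 + (28−33.14)²/33.14 + (40−16.57)²/16.57 = 77.6566
df = 4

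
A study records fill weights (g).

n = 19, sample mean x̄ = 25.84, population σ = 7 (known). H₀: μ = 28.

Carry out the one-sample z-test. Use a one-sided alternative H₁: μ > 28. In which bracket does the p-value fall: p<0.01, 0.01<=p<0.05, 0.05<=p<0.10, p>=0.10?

SE = σ/√n = 7/√19 = 1.6059
z = (x̄−μ₀)/SE = (25.84−28)/1.6059 = -1.3450
p-value (one-sided, H₁ greater) = 0.91069
→ bracket: p>=0.10

p-value bracket: p>=0.10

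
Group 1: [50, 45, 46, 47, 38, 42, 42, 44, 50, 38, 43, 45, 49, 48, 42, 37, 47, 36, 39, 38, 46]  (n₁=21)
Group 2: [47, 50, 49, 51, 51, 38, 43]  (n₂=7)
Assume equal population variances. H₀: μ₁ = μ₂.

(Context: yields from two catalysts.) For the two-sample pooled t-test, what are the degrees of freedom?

df = n₁ + n₂ − 2 = 21 + 7 − 2 = 26

degrees of freedom = 26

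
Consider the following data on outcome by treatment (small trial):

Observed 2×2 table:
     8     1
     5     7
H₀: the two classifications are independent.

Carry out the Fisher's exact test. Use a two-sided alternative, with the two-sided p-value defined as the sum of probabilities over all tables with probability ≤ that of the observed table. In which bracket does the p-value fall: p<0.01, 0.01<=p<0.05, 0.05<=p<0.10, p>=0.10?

Margins: r₁=9, r₂=12, c₁=13, c₂=8, n=21
p_obs = C(9,8)·C(12,5)/C(21,13); sum pmf over tables with pmf ≤ p_obs
p-value (two-sided) = 0.06687
→ bracket: 0.05<=p<0.10

p-value bracket: 0.05<=p<0.10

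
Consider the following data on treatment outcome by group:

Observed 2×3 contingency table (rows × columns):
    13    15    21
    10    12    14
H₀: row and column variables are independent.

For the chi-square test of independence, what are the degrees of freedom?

df = (r−1)(c−1) = (2−1)·(3−1) = 2

degrees of freedom = 2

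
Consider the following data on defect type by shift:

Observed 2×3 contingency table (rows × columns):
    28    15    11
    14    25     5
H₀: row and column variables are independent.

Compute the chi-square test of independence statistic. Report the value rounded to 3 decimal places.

test statistic = 8.485

Row totals [54, 44], col totals [42, 40, 16], n=98
χ² = (28−23.14)²/23.14 + (15−22.04)²/22.04 + (11−8.82)²/8.82 + (14−18.86)²/18.86 + (25−17.96)²/17.96 + (5−7.18)²/7.18 = 8.4846
df = 2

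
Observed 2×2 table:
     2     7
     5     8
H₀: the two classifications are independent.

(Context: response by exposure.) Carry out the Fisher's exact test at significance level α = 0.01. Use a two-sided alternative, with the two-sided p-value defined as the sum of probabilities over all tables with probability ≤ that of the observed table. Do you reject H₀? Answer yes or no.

Margins: r₁=9, r₂=13, c₁=7, c₂=15, n=22
p_obs = C(9,2)·C(13,5)/C(22,7); sum pmf over tables with pmf ≤ p_obs
p-value (two-sided) = 0.64783
At α=0.01: p ≥ α → fail to reject H₀

reject H₀: no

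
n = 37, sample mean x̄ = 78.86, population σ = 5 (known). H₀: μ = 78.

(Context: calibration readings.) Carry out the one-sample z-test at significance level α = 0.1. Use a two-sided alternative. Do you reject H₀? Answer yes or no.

SE = σ/√n = 5/√37 = 0.8220
z = (x̄−μ₀)/SE = (78.86−78)/0.8220 = 1.0462
p-value (two-sided) = 0.29545
At α=0.1: p ≥ α → fail to reject H₀

reject H₀: no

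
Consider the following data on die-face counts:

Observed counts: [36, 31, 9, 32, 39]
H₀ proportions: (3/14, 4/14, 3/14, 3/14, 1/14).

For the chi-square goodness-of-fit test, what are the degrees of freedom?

df = k − 1 = 5 − 1 = 4

degrees of freedom = 4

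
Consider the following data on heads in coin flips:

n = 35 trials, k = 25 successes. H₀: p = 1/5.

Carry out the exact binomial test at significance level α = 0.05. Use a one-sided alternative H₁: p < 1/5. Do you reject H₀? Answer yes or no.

reject H₀: no

Exact binomial: n=35, k=25, p₀=1/5=0.2000
P(X≤25) from Σ C(n,i)·p₀^i·(1−p₀)^(n−i)
p-value (one-sided, H₁ less) = 1.00000
At α=0.05: p ≥ α → fail to reject H₀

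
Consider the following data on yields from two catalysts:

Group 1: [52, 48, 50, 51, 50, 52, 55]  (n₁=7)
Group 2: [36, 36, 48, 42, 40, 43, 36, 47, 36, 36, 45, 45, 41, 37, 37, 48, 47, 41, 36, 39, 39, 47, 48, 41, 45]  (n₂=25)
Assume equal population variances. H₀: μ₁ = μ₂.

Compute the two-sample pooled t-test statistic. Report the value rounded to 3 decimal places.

test statistic = 5.434

x̄₁=51.143, s₁=2.193, n₁=7
x̄₂=41.440, s₂=4.538, n₂=25
s_p² = [6·2.193² + 24·4.538²]/30 = 17.4339
SE = √(s_p²·(1/7+1/25)) = 1.7855
t = (51.143−41.440)/1.7855 = 5.4343
df = 30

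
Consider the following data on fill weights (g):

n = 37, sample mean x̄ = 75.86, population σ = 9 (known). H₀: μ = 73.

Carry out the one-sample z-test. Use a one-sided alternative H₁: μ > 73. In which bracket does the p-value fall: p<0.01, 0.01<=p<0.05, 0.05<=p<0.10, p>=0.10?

SE = σ/√n = 9/√37 = 1.4796
z = (x̄−μ₀)/SE = (75.86−73)/1.4796 = 1.9330
p-value (one-sided, H₁ greater) = 0.02662
→ bracket: 0.01<=p<0.05

p-value bracket: 0.01<=p<0.05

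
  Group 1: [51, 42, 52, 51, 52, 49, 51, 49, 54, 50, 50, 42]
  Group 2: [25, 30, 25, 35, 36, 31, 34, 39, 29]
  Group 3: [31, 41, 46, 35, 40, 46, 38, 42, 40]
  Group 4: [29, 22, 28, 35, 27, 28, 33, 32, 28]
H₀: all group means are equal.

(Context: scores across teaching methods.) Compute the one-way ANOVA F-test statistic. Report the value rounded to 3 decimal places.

test statistic = 48.383

Group means [49.42, 31.56, 39.89, 29.11], grand mean 38.410
SSB = Σnᵢ(x̄ᵢ−x̄)² = 2674.519; SSW = ΣΣ(x−x̄ᵢ)² = 644.917
MSB = 2674.519/3 = 891.5064; MSW = 644.917/35 = 18.4262
F = MSB/MSW = 48.3826
df = (3, 35)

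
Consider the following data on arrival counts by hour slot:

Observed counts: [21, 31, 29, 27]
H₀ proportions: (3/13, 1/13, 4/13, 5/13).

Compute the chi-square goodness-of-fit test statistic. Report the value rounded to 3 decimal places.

test statistic = 68.228

n = 108; E_i = n·p_i = [24.92, 8.31, 33.23, 41.54]
χ² = (21−24.92)²/24.92 + (31−8.31)²/8.31 + (29−33.23)²/33.23 + (27−41.54)²/41.54 = 68.2282
df = 3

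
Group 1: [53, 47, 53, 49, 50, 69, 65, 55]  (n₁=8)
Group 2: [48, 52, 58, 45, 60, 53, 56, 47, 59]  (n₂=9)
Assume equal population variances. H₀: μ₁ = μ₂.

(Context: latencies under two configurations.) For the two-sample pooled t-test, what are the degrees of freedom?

df = n₁ + n₂ − 2 = 8 + 9 − 2 = 15

degrees of freedom = 15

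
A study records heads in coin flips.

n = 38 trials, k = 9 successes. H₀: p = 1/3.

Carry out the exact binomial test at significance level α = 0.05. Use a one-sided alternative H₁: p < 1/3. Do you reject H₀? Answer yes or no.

Exact binomial: n=38, k=9, p₀=1/3=0.3333
P(X≤9) from Σ C(n,i)·p₀^i·(1−p₀)^(n−i)
p-value (one-sided, H₁ less) = 0.13688
At α=0.05: p ≥ α → fail to reject H₀

reject H₀: no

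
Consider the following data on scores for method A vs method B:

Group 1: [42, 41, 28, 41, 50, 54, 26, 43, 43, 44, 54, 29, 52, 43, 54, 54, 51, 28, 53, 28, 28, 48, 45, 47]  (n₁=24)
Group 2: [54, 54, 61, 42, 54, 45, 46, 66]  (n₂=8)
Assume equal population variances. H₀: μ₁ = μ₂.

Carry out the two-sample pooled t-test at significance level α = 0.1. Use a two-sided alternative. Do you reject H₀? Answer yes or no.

reject H₀: yes

x̄₁=42.750, s₁=9.817, n₁=24
x̄₂=52.750, s₂=8.190, n₂=8
s_p² = [23·9.817² + 7·8.190²]/30 = 89.5333
SE = √(s_p²·(1/24+1/8)) = 3.8629
t = (42.750−52.750)/3.8629 = -2.5887
df = 30
p-value (two-sided) = 0.01471
At α=0.1: p < α → reject H₀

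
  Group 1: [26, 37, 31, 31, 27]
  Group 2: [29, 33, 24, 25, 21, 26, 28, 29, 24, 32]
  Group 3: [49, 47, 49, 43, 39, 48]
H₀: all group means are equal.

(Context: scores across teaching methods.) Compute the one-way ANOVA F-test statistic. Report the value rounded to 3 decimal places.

Group means [30.40, 27.10, 45.83], grand mean 33.238
SSB = Σnᵢ(x̄ᵢ−x̄)² = 1368.876; SSW = ΣΣ(x−x̄ᵢ)² = 284.933
MSB = 1368.876/2 = 684.4381; MSW = 284.933/18 = 15.8296
F = MSB/MSW = 43.2378
df = (2, 18)

test statistic = 43.238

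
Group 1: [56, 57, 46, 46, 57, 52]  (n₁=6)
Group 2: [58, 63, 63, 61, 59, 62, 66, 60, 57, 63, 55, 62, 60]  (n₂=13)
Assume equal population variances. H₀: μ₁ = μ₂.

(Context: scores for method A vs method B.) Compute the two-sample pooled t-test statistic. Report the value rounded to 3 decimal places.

x̄₁=52.333, s₁=5.241, n₁=6
x̄₂=60.692, s₂=2.955, n₂=13
s_p² = [5·5.241² + 12·2.955²]/17 = 14.2413
SE = √(s_p²·(1/6+1/13)) = 1.8625
t = (52.333−60.692)/1.8625 = -4.4880
df = 17

test statistic = -4.488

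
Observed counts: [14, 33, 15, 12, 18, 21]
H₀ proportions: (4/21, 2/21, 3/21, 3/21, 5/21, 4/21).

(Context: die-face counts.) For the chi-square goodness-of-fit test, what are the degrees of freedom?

df = k − 1 = 6 − 1 = 5

degrees of freedom = 5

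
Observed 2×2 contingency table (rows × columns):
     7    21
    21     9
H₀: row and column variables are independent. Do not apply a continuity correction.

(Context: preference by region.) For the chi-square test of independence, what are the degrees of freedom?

df = (r−1)(c−1) = (2−1)·(2−1) = 1

degrees of freedom = 1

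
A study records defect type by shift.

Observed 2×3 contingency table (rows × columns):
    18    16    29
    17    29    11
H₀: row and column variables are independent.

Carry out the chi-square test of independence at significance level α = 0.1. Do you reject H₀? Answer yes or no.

reject H₀: yes

Row totals [63, 57], col totals [35, 45, 40], n=120
χ² = (18−18.38)²/18.38 + (16−23.62)²/23.62 + (29−21.00)²/21.00 + (17−16.62)²/16.62 + (29−21.38)²/21.38 + (11−19.00)²/19.00 = 11.6132
df = 2
p-value (upper-tail) = 0.00301
At α=0.1: p < α → reject H₀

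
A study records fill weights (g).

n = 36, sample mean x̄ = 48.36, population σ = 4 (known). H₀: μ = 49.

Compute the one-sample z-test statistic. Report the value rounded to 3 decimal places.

SE = σ/√n = 4/√36 = 0.6667
z = (x̄−μ₀)/SE = (48.36−49)/0.6667 = -0.9600

test statistic = -0.960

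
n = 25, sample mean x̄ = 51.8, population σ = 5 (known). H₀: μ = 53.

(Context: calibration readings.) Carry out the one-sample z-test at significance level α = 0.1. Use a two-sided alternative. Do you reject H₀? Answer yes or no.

reject H₀: no

SE = σ/√n = 5/√25 = 1.0000
z = (x̄−μ₀)/SE = (51.8−53)/1.0000 = -1.2000
p-value (two-sided) = 0.23014
At α=0.1: p ≥ α → fail to reject H₀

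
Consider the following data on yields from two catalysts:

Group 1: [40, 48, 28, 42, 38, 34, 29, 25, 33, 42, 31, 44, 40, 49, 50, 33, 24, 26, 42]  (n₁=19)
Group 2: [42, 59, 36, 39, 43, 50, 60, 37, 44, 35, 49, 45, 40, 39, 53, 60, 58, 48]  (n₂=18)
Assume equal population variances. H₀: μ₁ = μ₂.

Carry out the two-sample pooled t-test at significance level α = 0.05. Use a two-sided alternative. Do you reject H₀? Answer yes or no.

x̄₁=36.737, s₁=8.272, n₁=19
x̄₂=46.500, s₂=8.556, n₂=18
s_p² = [18·8.272² + 17·8.556²]/35 = 70.7481
SE = √(s_p²·(1/19+1/18)) = 2.7666
t = (36.737−46.500)/2.7666 = -3.5289
df = 35
p-value (two-sided) = 0.00119
At α=0.05: p < α → reject H₀

reject H₀: yes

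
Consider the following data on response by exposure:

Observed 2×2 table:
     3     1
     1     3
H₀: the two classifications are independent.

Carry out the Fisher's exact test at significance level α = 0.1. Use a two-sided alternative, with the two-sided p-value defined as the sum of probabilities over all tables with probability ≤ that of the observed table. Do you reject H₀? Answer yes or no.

reject H₀: no

Margins: r₁=4, r₂=4, c₁=4, c₂=4, n=8
p_obs = C(4,3)·C(4,1)/C(8,4); sum pmf over tables with pmf ≤ p_obs
p-value (two-sided) = 0.48571
At α=0.1: p ≥ α → fail to reject H₀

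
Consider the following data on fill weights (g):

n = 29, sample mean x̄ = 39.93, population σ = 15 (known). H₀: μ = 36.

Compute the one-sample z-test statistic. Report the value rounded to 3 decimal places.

test statistic = 1.411

SE = σ/√n = 15/√29 = 2.7854
z = (x̄−μ₀)/SE = (39.93−36)/2.7854 = 1.4109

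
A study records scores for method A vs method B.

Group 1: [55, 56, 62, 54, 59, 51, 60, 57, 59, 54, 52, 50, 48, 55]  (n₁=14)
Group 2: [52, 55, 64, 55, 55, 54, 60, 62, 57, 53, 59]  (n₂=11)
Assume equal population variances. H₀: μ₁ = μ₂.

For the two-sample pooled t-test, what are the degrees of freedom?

df = n₁ + n₂ − 2 = 14 + 11 − 2 = 23

degrees of freedom = 23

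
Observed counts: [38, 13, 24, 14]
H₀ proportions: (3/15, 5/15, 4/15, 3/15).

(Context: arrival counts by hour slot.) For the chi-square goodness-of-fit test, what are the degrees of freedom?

df = k − 1 = 4 − 1 = 3

degrees of freedom = 3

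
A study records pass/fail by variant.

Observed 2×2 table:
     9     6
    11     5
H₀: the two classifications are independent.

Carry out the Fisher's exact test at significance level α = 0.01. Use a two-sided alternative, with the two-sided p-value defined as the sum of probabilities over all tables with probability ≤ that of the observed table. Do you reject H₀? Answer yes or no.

reject H₀: no

Margins: r₁=15, r₂=16, c₁=20, c₂=11, n=31
p_obs = C(15,9)·C(16,11)/C(31,20); sum pmf over tables with pmf ≤ p_obs
p-value (two-sided) = 0.71599
At α=0.01: p ≥ α → fail to reject H₀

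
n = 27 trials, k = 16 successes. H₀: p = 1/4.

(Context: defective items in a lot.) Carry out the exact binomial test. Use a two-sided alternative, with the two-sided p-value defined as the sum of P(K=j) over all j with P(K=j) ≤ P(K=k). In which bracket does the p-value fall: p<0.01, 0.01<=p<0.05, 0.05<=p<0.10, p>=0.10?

p-value bracket: p<0.01

Exact binomial: n=27, k=16, p₀=1/4=0.2500
P(X=j) = C(n,j)·p₀^j·(1−p₀)^(n−j); p = Σ P(X=j) over j with P(X=j) ≤ P(X=16)
p-value (two-sided) = 0.00016
→ bracket: p<0.01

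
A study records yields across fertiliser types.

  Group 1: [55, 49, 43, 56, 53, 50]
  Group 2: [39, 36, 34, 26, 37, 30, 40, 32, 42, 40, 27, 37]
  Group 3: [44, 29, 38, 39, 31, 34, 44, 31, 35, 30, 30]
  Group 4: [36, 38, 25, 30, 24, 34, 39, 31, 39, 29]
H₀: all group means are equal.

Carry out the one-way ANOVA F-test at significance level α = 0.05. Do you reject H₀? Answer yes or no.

Group means [51.00, 35.00, 35.00, 32.50], grand mean 36.821
SSB = Σnᵢ(x̄ᵢ−x̄)² = 1469.244; SSW = ΣΣ(x−x̄ᵢ)² = 1002.500
MSB = 1469.244/3 = 489.7479; MSW = 1002.500/35 = 28.6429
F = MSB/MSW = 17.0984
df = (3, 35)
p-value (upper-tail) = 0.00000
At α=0.05: p < α → reject H₀

reject H₀: yes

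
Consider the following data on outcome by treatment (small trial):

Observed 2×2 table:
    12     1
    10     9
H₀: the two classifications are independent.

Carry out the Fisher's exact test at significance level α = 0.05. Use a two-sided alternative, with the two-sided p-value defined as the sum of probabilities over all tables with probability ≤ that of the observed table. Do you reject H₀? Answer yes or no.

reject H₀: yes

Margins: r₁=13, r₂=19, c₁=22, c₂=10, n=32
p_obs = C(13,12)·C(19,10)/C(32,22); sum pmf over tables with pmf ≤ p_obs
p-value (two-sided) = 0.02367
At α=0.05: p < α → reject H₀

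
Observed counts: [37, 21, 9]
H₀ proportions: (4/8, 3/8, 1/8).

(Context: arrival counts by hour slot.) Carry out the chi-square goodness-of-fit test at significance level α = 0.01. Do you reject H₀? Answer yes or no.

reject H₀: no

n = 67; E_i = n·p_i = [33.50, 25.12, 8.38]
χ² = (37−33.50)²/33.50 + (21−25.12)²/25.12 + (9−8.38)²/8.38 = 1.0896
df = 2
p-value (upper-tail) = 0.57997
At α=0.01: p ≥ α → fail to reject H₀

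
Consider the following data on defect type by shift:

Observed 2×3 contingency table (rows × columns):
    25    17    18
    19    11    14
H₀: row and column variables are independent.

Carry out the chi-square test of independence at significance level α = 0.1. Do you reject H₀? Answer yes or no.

Row totals [60, 44], col totals [44, 28, 32], n=104
χ² = (25−25.38)²/25.38 + (17−16.15)²/16.15 + (18−18.46)²/18.46 + (19−18.62)²/18.62 + (11−11.85)²/11.85 + (14−13.54)²/13.54 = 0.1458
df = 2
p-value (upper-tail) = 0.92969
At α=0.1: p ≥ α → fail to reject H₀

reject H₀: no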